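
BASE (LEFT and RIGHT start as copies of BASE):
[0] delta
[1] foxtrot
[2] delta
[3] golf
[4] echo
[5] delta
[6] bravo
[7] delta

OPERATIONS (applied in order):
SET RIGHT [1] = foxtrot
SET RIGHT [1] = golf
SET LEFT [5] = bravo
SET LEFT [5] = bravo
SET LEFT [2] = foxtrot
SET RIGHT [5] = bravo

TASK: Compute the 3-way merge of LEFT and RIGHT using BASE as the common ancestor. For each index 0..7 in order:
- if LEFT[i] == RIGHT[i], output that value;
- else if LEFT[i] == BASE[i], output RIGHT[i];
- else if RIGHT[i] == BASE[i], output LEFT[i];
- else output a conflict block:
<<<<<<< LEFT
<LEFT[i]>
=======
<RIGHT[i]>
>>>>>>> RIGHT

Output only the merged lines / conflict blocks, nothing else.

Final LEFT:  [delta, foxtrot, foxtrot, golf, echo, bravo, bravo, delta]
Final RIGHT: [delta, golf, delta, golf, echo, bravo, bravo, delta]
i=0: L=delta R=delta -> agree -> delta
i=1: L=foxtrot=BASE, R=golf -> take RIGHT -> golf
i=2: L=foxtrot, R=delta=BASE -> take LEFT -> foxtrot
i=3: L=golf R=golf -> agree -> golf
i=4: L=echo R=echo -> agree -> echo
i=5: L=bravo R=bravo -> agree -> bravo
i=6: L=bravo R=bravo -> agree -> bravo
i=7: L=delta R=delta -> agree -> delta

Answer: delta
golf
foxtrot
golf
echo
bravo
bravo
delta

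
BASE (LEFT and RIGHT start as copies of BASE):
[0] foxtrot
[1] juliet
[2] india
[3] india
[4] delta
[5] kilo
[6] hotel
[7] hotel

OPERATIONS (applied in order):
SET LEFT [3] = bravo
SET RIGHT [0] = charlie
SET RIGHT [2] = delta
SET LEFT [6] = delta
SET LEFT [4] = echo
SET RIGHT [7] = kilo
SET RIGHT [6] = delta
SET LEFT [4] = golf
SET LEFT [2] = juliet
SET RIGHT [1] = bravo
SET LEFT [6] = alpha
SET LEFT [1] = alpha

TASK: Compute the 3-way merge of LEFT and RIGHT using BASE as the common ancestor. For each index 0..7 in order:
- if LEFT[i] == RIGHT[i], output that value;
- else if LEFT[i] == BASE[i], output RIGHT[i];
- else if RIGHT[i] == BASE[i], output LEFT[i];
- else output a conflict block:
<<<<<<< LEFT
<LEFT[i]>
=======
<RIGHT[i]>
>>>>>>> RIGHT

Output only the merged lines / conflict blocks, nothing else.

Final LEFT:  [foxtrot, alpha, juliet, bravo, golf, kilo, alpha, hotel]
Final RIGHT: [charlie, bravo, delta, india, delta, kilo, delta, kilo]
i=0: L=foxtrot=BASE, R=charlie -> take RIGHT -> charlie
i=1: BASE=juliet L=alpha R=bravo all differ -> CONFLICT
i=2: BASE=india L=juliet R=delta all differ -> CONFLICT
i=3: L=bravo, R=india=BASE -> take LEFT -> bravo
i=4: L=golf, R=delta=BASE -> take LEFT -> golf
i=5: L=kilo R=kilo -> agree -> kilo
i=6: BASE=hotel L=alpha R=delta all differ -> CONFLICT
i=7: L=hotel=BASE, R=kilo -> take RIGHT -> kilo

Answer: charlie
<<<<<<< LEFT
alpha
=======
bravo
>>>>>>> RIGHT
<<<<<<< LEFT
juliet
=======
delta
>>>>>>> RIGHT
bravo
golf
kilo
<<<<<<< LEFT
alpha
=======
delta
>>>>>>> RIGHT
kilo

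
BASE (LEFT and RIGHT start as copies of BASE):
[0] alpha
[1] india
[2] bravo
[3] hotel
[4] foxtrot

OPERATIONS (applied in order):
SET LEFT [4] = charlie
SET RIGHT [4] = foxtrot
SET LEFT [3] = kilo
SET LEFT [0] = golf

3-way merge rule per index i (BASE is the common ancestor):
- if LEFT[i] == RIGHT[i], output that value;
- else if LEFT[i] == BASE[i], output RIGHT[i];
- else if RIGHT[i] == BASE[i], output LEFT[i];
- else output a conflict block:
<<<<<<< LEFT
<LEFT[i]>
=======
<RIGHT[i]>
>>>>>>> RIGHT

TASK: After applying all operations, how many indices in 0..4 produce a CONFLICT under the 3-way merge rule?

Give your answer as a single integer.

Answer: 0

Derivation:
Final LEFT:  [golf, india, bravo, kilo, charlie]
Final RIGHT: [alpha, india, bravo, hotel, foxtrot]
i=0: L=golf, R=alpha=BASE -> take LEFT -> golf
i=1: L=india R=india -> agree -> india
i=2: L=bravo R=bravo -> agree -> bravo
i=3: L=kilo, R=hotel=BASE -> take LEFT -> kilo
i=4: L=charlie, R=foxtrot=BASE -> take LEFT -> charlie
Conflict count: 0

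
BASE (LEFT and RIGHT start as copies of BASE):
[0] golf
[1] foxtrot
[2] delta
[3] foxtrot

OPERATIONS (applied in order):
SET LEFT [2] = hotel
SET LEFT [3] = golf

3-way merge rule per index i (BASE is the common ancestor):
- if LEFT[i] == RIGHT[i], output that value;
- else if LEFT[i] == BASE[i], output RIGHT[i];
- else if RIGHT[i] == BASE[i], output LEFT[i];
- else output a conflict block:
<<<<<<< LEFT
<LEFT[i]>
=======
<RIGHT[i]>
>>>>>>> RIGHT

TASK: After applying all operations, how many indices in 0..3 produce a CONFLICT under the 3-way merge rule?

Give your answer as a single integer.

Answer: 0

Derivation:
Final LEFT:  [golf, foxtrot, hotel, golf]
Final RIGHT: [golf, foxtrot, delta, foxtrot]
i=0: L=golf R=golf -> agree -> golf
i=1: L=foxtrot R=foxtrot -> agree -> foxtrot
i=2: L=hotel, R=delta=BASE -> take LEFT -> hotel
i=3: L=golf, R=foxtrot=BASE -> take LEFT -> golf
Conflict count: 0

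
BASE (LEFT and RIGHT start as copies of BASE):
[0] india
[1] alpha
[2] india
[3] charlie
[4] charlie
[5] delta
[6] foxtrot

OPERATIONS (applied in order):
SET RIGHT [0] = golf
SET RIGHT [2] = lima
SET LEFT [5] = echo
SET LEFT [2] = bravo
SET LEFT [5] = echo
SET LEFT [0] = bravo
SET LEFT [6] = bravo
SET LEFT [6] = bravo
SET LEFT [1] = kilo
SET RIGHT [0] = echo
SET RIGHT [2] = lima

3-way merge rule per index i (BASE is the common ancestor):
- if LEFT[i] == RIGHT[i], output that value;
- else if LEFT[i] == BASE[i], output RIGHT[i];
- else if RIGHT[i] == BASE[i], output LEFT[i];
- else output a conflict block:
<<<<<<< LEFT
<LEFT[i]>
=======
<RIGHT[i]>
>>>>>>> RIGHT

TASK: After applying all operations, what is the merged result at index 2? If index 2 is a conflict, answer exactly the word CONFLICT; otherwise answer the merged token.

Answer: CONFLICT

Derivation:
Final LEFT:  [bravo, kilo, bravo, charlie, charlie, echo, bravo]
Final RIGHT: [echo, alpha, lima, charlie, charlie, delta, foxtrot]
i=0: BASE=india L=bravo R=echo all differ -> CONFLICT
i=1: L=kilo, R=alpha=BASE -> take LEFT -> kilo
i=2: BASE=india L=bravo R=lima all differ -> CONFLICT
i=3: L=charlie R=charlie -> agree -> charlie
i=4: L=charlie R=charlie -> agree -> charlie
i=5: L=echo, R=delta=BASE -> take LEFT -> echo
i=6: L=bravo, R=foxtrot=BASE -> take LEFT -> bravo
Index 2 -> CONFLICT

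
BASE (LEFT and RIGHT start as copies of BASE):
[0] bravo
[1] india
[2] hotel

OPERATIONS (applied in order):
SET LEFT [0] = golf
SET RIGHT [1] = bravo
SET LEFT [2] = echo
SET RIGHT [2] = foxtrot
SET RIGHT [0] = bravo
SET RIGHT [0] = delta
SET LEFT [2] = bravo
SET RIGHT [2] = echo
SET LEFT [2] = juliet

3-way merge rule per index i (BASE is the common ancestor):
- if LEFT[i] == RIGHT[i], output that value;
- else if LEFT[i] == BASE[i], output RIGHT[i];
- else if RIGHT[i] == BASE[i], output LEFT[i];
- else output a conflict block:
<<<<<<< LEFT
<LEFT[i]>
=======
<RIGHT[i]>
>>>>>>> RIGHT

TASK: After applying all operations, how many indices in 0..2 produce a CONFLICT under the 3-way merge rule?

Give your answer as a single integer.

Final LEFT:  [golf, india, juliet]
Final RIGHT: [delta, bravo, echo]
i=0: BASE=bravo L=golf R=delta all differ -> CONFLICT
i=1: L=india=BASE, R=bravo -> take RIGHT -> bravo
i=2: BASE=hotel L=juliet R=echo all differ -> CONFLICT
Conflict count: 2

Answer: 2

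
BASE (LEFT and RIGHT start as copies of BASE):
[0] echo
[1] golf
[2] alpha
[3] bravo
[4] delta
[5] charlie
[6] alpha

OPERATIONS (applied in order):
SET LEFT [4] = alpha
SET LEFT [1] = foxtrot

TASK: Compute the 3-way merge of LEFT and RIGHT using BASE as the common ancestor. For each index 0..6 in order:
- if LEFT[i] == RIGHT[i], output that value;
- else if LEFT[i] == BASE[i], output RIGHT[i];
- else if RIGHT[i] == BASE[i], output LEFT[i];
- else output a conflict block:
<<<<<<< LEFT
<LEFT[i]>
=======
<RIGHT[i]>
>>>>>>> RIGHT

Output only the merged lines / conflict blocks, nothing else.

Answer: echo
foxtrot
alpha
bravo
alpha
charlie
alpha

Derivation:
Final LEFT:  [echo, foxtrot, alpha, bravo, alpha, charlie, alpha]
Final RIGHT: [echo, golf, alpha, bravo, delta, charlie, alpha]
i=0: L=echo R=echo -> agree -> echo
i=1: L=foxtrot, R=golf=BASE -> take LEFT -> foxtrot
i=2: L=alpha R=alpha -> agree -> alpha
i=3: L=bravo R=bravo -> agree -> bravo
i=4: L=alpha, R=delta=BASE -> take LEFT -> alpha
i=5: L=charlie R=charlie -> agree -> charlie
i=6: L=alpha R=alpha -> agree -> alpha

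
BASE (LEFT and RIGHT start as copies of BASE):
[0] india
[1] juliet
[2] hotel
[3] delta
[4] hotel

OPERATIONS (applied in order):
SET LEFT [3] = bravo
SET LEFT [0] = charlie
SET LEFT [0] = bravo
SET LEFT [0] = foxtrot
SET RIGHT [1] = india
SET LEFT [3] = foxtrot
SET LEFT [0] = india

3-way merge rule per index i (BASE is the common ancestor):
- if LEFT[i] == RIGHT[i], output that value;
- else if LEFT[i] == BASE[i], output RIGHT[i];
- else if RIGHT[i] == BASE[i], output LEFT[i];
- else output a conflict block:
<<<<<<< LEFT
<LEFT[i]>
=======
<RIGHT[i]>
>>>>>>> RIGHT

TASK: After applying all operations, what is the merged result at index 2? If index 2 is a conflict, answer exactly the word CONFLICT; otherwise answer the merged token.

Answer: hotel

Derivation:
Final LEFT:  [india, juliet, hotel, foxtrot, hotel]
Final RIGHT: [india, india, hotel, delta, hotel]
i=0: L=india R=india -> agree -> india
i=1: L=juliet=BASE, R=india -> take RIGHT -> india
i=2: L=hotel R=hotel -> agree -> hotel
i=3: L=foxtrot, R=delta=BASE -> take LEFT -> foxtrot
i=4: L=hotel R=hotel -> agree -> hotel
Index 2 -> hotel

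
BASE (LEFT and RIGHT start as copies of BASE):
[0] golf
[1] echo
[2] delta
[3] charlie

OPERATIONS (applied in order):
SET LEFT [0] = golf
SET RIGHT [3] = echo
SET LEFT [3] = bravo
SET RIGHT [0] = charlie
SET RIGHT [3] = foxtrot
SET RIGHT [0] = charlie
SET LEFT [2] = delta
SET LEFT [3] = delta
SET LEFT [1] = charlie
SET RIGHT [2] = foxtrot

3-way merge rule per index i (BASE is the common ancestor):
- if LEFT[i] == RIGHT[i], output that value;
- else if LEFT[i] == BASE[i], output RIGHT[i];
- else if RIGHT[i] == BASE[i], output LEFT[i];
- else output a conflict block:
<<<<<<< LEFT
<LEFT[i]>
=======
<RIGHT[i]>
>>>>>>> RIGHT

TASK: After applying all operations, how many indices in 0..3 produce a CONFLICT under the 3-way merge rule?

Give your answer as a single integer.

Final LEFT:  [golf, charlie, delta, delta]
Final RIGHT: [charlie, echo, foxtrot, foxtrot]
i=0: L=golf=BASE, R=charlie -> take RIGHT -> charlie
i=1: L=charlie, R=echo=BASE -> take LEFT -> charlie
i=2: L=delta=BASE, R=foxtrot -> take RIGHT -> foxtrot
i=3: BASE=charlie L=delta R=foxtrot all differ -> CONFLICT
Conflict count: 1

Answer: 1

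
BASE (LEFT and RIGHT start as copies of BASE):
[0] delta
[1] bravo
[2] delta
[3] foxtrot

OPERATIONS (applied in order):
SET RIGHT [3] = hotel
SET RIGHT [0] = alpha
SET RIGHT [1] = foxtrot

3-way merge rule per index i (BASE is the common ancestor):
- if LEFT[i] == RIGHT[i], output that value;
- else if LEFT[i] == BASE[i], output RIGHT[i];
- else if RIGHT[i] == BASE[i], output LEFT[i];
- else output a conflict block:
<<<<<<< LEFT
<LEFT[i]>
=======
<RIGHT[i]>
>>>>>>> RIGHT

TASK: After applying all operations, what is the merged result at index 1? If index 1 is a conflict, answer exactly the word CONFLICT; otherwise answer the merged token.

Answer: foxtrot

Derivation:
Final LEFT:  [delta, bravo, delta, foxtrot]
Final RIGHT: [alpha, foxtrot, delta, hotel]
i=0: L=delta=BASE, R=alpha -> take RIGHT -> alpha
i=1: L=bravo=BASE, R=foxtrot -> take RIGHT -> foxtrot
i=2: L=delta R=delta -> agree -> delta
i=3: L=foxtrot=BASE, R=hotel -> take RIGHT -> hotel
Index 1 -> foxtrot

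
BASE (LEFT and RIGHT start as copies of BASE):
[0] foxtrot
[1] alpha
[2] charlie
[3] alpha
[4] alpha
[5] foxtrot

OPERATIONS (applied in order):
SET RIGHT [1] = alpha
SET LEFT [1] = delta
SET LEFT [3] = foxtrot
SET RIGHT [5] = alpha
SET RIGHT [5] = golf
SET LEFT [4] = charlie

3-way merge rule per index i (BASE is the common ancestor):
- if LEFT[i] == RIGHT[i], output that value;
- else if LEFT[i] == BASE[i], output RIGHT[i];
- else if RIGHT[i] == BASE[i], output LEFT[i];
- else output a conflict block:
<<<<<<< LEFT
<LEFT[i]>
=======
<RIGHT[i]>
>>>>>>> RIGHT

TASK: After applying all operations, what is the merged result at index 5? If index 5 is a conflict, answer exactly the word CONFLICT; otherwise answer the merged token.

Final LEFT:  [foxtrot, delta, charlie, foxtrot, charlie, foxtrot]
Final RIGHT: [foxtrot, alpha, charlie, alpha, alpha, golf]
i=0: L=foxtrot R=foxtrot -> agree -> foxtrot
i=1: L=delta, R=alpha=BASE -> take LEFT -> delta
i=2: L=charlie R=charlie -> agree -> charlie
i=3: L=foxtrot, R=alpha=BASE -> take LEFT -> foxtrot
i=4: L=charlie, R=alpha=BASE -> take LEFT -> charlie
i=5: L=foxtrot=BASE, R=golf -> take RIGHT -> golf
Index 5 -> golf

Answer: golf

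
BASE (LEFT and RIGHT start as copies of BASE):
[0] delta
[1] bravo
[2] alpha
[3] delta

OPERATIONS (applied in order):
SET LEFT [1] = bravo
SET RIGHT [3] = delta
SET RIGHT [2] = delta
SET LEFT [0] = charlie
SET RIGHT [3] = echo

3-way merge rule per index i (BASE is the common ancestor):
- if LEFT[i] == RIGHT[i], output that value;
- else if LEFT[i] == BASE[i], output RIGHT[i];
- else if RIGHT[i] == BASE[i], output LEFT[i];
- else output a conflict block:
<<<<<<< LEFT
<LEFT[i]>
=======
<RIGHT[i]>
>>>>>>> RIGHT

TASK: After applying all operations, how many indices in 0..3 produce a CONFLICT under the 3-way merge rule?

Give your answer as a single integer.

Answer: 0

Derivation:
Final LEFT:  [charlie, bravo, alpha, delta]
Final RIGHT: [delta, bravo, delta, echo]
i=0: L=charlie, R=delta=BASE -> take LEFT -> charlie
i=1: L=bravo R=bravo -> agree -> bravo
i=2: L=alpha=BASE, R=delta -> take RIGHT -> delta
i=3: L=delta=BASE, R=echo -> take RIGHT -> echo
Conflict count: 0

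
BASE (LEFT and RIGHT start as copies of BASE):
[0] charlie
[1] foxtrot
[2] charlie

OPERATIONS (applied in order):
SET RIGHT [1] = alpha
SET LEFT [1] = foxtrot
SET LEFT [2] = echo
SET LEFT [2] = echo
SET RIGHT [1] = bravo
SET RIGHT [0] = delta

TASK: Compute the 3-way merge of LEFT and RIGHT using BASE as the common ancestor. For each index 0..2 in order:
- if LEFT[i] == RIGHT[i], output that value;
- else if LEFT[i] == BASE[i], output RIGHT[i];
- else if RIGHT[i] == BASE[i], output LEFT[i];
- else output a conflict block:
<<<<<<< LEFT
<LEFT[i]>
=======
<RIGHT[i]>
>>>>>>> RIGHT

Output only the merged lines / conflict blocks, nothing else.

Final LEFT:  [charlie, foxtrot, echo]
Final RIGHT: [delta, bravo, charlie]
i=0: L=charlie=BASE, R=delta -> take RIGHT -> delta
i=1: L=foxtrot=BASE, R=bravo -> take RIGHT -> bravo
i=2: L=echo, R=charlie=BASE -> take LEFT -> echo

Answer: delta
bravo
echo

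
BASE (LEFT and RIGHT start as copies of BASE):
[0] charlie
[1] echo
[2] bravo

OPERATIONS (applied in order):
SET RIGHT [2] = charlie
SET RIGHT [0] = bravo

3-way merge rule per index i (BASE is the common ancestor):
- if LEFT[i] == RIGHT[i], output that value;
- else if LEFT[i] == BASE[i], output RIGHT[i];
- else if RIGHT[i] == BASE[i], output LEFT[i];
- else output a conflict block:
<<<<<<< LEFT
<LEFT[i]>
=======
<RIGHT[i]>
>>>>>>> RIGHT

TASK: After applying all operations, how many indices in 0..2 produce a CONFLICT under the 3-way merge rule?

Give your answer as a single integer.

Final LEFT:  [charlie, echo, bravo]
Final RIGHT: [bravo, echo, charlie]
i=0: L=charlie=BASE, R=bravo -> take RIGHT -> bravo
i=1: L=echo R=echo -> agree -> echo
i=2: L=bravo=BASE, R=charlie -> take RIGHT -> charlie
Conflict count: 0

Answer: 0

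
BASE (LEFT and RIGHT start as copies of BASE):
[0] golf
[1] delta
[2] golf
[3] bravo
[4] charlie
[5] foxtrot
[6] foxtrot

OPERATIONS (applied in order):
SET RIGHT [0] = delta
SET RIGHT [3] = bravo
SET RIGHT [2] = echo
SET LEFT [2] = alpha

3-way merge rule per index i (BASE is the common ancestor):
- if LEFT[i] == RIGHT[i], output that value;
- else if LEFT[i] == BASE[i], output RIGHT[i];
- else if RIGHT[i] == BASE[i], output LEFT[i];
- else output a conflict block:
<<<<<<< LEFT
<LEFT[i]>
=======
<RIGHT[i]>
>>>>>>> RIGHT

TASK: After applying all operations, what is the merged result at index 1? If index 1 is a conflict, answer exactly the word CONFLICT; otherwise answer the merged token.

Final LEFT:  [golf, delta, alpha, bravo, charlie, foxtrot, foxtrot]
Final RIGHT: [delta, delta, echo, bravo, charlie, foxtrot, foxtrot]
i=0: L=golf=BASE, R=delta -> take RIGHT -> delta
i=1: L=delta R=delta -> agree -> delta
i=2: BASE=golf L=alpha R=echo all differ -> CONFLICT
i=3: L=bravo R=bravo -> agree -> bravo
i=4: L=charlie R=charlie -> agree -> charlie
i=5: L=foxtrot R=foxtrot -> agree -> foxtrot
i=6: L=foxtrot R=foxtrot -> agree -> foxtrot
Index 1 -> delta

Answer: delta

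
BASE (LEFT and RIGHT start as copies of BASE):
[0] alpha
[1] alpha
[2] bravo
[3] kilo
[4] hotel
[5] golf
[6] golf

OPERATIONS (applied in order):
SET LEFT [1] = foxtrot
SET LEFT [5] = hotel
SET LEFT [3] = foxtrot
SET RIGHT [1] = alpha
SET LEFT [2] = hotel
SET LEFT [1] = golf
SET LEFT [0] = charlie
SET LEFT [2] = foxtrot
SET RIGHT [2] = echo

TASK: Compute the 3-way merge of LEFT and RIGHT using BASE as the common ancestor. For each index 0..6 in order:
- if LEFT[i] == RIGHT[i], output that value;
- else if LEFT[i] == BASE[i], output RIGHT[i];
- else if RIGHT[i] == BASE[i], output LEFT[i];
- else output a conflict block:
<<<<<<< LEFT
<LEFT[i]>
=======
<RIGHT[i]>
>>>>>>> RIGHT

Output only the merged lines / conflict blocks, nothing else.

Answer: charlie
golf
<<<<<<< LEFT
foxtrot
=======
echo
>>>>>>> RIGHT
foxtrot
hotel
hotel
golf

Derivation:
Final LEFT:  [charlie, golf, foxtrot, foxtrot, hotel, hotel, golf]
Final RIGHT: [alpha, alpha, echo, kilo, hotel, golf, golf]
i=0: L=charlie, R=alpha=BASE -> take LEFT -> charlie
i=1: L=golf, R=alpha=BASE -> take LEFT -> golf
i=2: BASE=bravo L=foxtrot R=echo all differ -> CONFLICT
i=3: L=foxtrot, R=kilo=BASE -> take LEFT -> foxtrot
i=4: L=hotel R=hotel -> agree -> hotel
i=5: L=hotel, R=golf=BASE -> take LEFT -> hotel
i=6: L=golf R=golf -> agree -> golf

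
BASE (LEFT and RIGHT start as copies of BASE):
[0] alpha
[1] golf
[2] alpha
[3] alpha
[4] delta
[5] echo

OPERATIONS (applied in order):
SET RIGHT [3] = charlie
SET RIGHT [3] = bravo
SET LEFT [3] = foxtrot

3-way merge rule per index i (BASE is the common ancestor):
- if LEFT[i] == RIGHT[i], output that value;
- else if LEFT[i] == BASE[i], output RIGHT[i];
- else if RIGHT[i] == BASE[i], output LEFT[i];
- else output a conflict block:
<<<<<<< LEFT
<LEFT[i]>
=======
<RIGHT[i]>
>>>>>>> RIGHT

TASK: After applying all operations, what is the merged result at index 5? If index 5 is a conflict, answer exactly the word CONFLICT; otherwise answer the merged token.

Final LEFT:  [alpha, golf, alpha, foxtrot, delta, echo]
Final RIGHT: [alpha, golf, alpha, bravo, delta, echo]
i=0: L=alpha R=alpha -> agree -> alpha
i=1: L=golf R=golf -> agree -> golf
i=2: L=alpha R=alpha -> agree -> alpha
i=3: BASE=alpha L=foxtrot R=bravo all differ -> CONFLICT
i=4: L=delta R=delta -> agree -> delta
i=5: L=echo R=echo -> agree -> echo
Index 5 -> echo

Answer: echo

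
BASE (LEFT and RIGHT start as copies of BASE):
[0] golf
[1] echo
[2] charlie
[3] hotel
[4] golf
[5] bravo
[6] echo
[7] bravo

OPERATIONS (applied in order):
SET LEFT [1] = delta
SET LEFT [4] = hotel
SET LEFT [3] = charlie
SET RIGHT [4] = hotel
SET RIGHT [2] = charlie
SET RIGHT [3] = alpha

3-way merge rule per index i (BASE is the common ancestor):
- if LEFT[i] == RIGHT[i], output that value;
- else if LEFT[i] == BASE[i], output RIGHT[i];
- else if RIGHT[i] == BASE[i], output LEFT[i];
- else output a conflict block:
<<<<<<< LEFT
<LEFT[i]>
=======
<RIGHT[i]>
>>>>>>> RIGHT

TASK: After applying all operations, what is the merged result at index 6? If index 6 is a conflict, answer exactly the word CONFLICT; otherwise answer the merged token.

Final LEFT:  [golf, delta, charlie, charlie, hotel, bravo, echo, bravo]
Final RIGHT: [golf, echo, charlie, alpha, hotel, bravo, echo, bravo]
i=0: L=golf R=golf -> agree -> golf
i=1: L=delta, R=echo=BASE -> take LEFT -> delta
i=2: L=charlie R=charlie -> agree -> charlie
i=3: BASE=hotel L=charlie R=alpha all differ -> CONFLICT
i=4: L=hotel R=hotel -> agree -> hotel
i=5: L=bravo R=bravo -> agree -> bravo
i=6: L=echo R=echo -> agree -> echo
i=7: L=bravo R=bravo -> agree -> bravo
Index 6 -> echo

Answer: echo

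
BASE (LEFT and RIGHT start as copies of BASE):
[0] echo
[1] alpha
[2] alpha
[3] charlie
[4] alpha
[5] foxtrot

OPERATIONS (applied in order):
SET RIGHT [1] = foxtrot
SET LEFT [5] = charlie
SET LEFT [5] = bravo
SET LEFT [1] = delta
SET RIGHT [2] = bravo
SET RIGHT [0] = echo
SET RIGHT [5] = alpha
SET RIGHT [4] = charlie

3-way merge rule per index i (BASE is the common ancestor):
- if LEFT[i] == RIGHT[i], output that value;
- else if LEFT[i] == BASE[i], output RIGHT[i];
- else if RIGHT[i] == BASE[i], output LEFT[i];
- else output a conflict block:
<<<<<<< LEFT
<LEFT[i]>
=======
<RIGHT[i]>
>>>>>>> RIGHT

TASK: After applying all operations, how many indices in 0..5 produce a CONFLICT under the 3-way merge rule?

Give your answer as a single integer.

Answer: 2

Derivation:
Final LEFT:  [echo, delta, alpha, charlie, alpha, bravo]
Final RIGHT: [echo, foxtrot, bravo, charlie, charlie, alpha]
i=0: L=echo R=echo -> agree -> echo
i=1: BASE=alpha L=delta R=foxtrot all differ -> CONFLICT
i=2: L=alpha=BASE, R=bravo -> take RIGHT -> bravo
i=3: L=charlie R=charlie -> agree -> charlie
i=4: L=alpha=BASE, R=charlie -> take RIGHT -> charlie
i=5: BASE=foxtrot L=bravo R=alpha all differ -> CONFLICT
Conflict count: 2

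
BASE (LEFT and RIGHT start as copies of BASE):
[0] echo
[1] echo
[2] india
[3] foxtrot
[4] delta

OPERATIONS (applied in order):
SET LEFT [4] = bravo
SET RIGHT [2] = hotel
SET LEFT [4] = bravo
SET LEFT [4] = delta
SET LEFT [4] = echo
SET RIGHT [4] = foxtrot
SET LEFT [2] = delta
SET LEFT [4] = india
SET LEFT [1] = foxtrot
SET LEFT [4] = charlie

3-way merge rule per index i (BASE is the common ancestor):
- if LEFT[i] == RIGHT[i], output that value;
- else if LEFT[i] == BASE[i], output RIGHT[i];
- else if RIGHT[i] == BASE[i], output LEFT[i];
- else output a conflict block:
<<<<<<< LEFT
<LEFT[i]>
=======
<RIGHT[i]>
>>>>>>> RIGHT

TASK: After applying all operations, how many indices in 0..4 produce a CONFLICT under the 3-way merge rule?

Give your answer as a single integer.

Answer: 2

Derivation:
Final LEFT:  [echo, foxtrot, delta, foxtrot, charlie]
Final RIGHT: [echo, echo, hotel, foxtrot, foxtrot]
i=0: L=echo R=echo -> agree -> echo
i=1: L=foxtrot, R=echo=BASE -> take LEFT -> foxtrot
i=2: BASE=india L=delta R=hotel all differ -> CONFLICT
i=3: L=foxtrot R=foxtrot -> agree -> foxtrot
i=4: BASE=delta L=charlie R=foxtrot all differ -> CONFLICT
Conflict count: 2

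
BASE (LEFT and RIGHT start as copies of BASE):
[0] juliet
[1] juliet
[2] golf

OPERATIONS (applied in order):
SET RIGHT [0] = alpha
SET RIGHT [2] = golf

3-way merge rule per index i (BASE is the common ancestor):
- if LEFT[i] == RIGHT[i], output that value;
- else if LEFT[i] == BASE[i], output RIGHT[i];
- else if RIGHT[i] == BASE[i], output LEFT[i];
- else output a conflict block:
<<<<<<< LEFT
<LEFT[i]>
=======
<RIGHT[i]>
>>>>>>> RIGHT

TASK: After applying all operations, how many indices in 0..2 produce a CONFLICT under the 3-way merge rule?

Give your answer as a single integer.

Final LEFT:  [juliet, juliet, golf]
Final RIGHT: [alpha, juliet, golf]
i=0: L=juliet=BASE, R=alpha -> take RIGHT -> alpha
i=1: L=juliet R=juliet -> agree -> juliet
i=2: L=golf R=golf -> agree -> golf
Conflict count: 0

Answer: 0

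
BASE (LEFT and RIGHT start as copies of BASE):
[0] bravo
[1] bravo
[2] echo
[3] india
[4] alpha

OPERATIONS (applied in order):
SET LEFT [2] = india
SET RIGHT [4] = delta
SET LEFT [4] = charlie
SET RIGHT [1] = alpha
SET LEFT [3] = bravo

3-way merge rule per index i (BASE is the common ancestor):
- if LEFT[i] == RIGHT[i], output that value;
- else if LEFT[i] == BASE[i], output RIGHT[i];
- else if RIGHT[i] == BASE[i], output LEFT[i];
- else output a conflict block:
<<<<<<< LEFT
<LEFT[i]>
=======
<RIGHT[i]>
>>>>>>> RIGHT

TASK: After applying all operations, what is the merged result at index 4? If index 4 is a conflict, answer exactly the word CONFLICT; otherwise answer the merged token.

Final LEFT:  [bravo, bravo, india, bravo, charlie]
Final RIGHT: [bravo, alpha, echo, india, delta]
i=0: L=bravo R=bravo -> agree -> bravo
i=1: L=bravo=BASE, R=alpha -> take RIGHT -> alpha
i=2: L=india, R=echo=BASE -> take LEFT -> india
i=3: L=bravo, R=india=BASE -> take LEFT -> bravo
i=4: BASE=alpha L=charlie R=delta all differ -> CONFLICT
Index 4 -> CONFLICT

Answer: CONFLICT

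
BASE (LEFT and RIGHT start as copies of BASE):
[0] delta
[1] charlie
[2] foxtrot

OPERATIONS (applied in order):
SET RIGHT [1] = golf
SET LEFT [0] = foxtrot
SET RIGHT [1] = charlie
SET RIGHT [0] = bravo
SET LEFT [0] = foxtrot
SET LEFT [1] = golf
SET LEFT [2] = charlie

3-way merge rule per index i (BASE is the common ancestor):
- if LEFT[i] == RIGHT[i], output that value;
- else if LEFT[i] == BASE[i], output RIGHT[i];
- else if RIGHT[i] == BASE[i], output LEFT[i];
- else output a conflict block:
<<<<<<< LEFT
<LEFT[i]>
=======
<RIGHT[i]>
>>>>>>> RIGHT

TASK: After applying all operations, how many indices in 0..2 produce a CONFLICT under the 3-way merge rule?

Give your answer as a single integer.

Answer: 1

Derivation:
Final LEFT:  [foxtrot, golf, charlie]
Final RIGHT: [bravo, charlie, foxtrot]
i=0: BASE=delta L=foxtrot R=bravo all differ -> CONFLICT
i=1: L=golf, R=charlie=BASE -> take LEFT -> golf
i=2: L=charlie, R=foxtrot=BASE -> take LEFT -> charlie
Conflict count: 1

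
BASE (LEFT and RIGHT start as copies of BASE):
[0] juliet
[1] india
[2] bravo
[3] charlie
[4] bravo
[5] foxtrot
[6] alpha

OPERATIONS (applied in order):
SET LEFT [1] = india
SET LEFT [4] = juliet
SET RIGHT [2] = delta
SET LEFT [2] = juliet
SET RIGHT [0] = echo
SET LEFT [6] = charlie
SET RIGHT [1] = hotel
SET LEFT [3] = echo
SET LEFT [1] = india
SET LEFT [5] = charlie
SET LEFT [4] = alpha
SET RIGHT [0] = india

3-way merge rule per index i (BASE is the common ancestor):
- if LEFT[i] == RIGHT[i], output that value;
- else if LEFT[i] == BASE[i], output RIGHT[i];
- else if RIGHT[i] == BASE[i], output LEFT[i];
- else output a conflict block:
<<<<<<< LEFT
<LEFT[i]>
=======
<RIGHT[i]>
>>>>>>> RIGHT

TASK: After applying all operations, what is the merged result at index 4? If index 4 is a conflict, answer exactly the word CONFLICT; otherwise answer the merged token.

Answer: alpha

Derivation:
Final LEFT:  [juliet, india, juliet, echo, alpha, charlie, charlie]
Final RIGHT: [india, hotel, delta, charlie, bravo, foxtrot, alpha]
i=0: L=juliet=BASE, R=india -> take RIGHT -> india
i=1: L=india=BASE, R=hotel -> take RIGHT -> hotel
i=2: BASE=bravo L=juliet R=delta all differ -> CONFLICT
i=3: L=echo, R=charlie=BASE -> take LEFT -> echo
i=4: L=alpha, R=bravo=BASE -> take LEFT -> alpha
i=5: L=charlie, R=foxtrot=BASE -> take LEFT -> charlie
i=6: L=charlie, R=alpha=BASE -> take LEFT -> charlie
Index 4 -> alpha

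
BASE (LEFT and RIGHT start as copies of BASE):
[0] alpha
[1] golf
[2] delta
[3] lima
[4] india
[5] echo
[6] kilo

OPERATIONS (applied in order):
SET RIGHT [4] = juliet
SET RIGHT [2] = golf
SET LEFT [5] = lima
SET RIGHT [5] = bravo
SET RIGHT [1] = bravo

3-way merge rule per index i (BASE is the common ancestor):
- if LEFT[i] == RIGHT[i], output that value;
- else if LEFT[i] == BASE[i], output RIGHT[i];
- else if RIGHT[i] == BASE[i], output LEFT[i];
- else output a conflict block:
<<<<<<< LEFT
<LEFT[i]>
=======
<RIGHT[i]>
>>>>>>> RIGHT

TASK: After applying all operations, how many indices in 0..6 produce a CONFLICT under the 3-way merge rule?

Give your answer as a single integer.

Final LEFT:  [alpha, golf, delta, lima, india, lima, kilo]
Final RIGHT: [alpha, bravo, golf, lima, juliet, bravo, kilo]
i=0: L=alpha R=alpha -> agree -> alpha
i=1: L=golf=BASE, R=bravo -> take RIGHT -> bravo
i=2: L=delta=BASE, R=golf -> take RIGHT -> golf
i=3: L=lima R=lima -> agree -> lima
i=4: L=india=BASE, R=juliet -> take RIGHT -> juliet
i=5: BASE=echo L=lima R=bravo all differ -> CONFLICT
i=6: L=kilo R=kilo -> agree -> kilo
Conflict count: 1

Answer: 1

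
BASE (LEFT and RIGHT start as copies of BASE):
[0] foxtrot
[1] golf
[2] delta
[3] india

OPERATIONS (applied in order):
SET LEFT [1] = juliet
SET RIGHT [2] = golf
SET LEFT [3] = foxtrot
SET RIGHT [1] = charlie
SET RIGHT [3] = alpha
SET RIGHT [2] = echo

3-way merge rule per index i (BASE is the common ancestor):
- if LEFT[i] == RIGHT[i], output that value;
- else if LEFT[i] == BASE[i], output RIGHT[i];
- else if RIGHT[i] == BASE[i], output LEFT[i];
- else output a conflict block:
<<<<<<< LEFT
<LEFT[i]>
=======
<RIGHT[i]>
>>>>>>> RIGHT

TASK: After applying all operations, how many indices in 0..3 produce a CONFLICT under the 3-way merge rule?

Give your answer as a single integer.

Answer: 2

Derivation:
Final LEFT:  [foxtrot, juliet, delta, foxtrot]
Final RIGHT: [foxtrot, charlie, echo, alpha]
i=0: L=foxtrot R=foxtrot -> agree -> foxtrot
i=1: BASE=golf L=juliet R=charlie all differ -> CONFLICT
i=2: L=delta=BASE, R=echo -> take RIGHT -> echo
i=3: BASE=india L=foxtrot R=alpha all differ -> CONFLICT
Conflict count: 2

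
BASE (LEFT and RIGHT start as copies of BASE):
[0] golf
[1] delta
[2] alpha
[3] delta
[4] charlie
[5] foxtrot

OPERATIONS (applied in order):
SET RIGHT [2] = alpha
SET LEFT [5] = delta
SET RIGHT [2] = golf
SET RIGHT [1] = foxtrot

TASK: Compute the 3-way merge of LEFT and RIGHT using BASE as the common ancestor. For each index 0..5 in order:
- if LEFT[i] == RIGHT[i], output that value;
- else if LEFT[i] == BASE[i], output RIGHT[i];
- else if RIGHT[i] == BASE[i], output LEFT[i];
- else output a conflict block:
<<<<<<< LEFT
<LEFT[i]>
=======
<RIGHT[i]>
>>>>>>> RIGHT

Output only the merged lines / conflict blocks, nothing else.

Final LEFT:  [golf, delta, alpha, delta, charlie, delta]
Final RIGHT: [golf, foxtrot, golf, delta, charlie, foxtrot]
i=0: L=golf R=golf -> agree -> golf
i=1: L=delta=BASE, R=foxtrot -> take RIGHT -> foxtrot
i=2: L=alpha=BASE, R=golf -> take RIGHT -> golf
i=3: L=delta R=delta -> agree -> delta
i=4: L=charlie R=charlie -> agree -> charlie
i=5: L=delta, R=foxtrot=BASE -> take LEFT -> delta

Answer: golf
foxtrot
golf
delta
charlie
delta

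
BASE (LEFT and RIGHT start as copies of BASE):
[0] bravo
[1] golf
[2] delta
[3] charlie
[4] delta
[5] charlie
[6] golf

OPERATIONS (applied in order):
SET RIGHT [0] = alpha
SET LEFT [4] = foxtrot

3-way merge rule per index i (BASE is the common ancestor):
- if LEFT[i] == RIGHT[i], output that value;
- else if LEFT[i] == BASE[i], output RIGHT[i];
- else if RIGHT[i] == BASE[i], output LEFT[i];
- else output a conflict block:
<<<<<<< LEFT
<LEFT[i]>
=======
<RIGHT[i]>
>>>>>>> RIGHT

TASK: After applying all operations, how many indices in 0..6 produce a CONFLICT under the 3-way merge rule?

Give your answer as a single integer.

Answer: 0

Derivation:
Final LEFT:  [bravo, golf, delta, charlie, foxtrot, charlie, golf]
Final RIGHT: [alpha, golf, delta, charlie, delta, charlie, golf]
i=0: L=bravo=BASE, R=alpha -> take RIGHT -> alpha
i=1: L=golf R=golf -> agree -> golf
i=2: L=delta R=delta -> agree -> delta
i=3: L=charlie R=charlie -> agree -> charlie
i=4: L=foxtrot, R=delta=BASE -> take LEFT -> foxtrot
i=5: L=charlie R=charlie -> agree -> charlie
i=6: L=golf R=golf -> agree -> golf
Conflict count: 0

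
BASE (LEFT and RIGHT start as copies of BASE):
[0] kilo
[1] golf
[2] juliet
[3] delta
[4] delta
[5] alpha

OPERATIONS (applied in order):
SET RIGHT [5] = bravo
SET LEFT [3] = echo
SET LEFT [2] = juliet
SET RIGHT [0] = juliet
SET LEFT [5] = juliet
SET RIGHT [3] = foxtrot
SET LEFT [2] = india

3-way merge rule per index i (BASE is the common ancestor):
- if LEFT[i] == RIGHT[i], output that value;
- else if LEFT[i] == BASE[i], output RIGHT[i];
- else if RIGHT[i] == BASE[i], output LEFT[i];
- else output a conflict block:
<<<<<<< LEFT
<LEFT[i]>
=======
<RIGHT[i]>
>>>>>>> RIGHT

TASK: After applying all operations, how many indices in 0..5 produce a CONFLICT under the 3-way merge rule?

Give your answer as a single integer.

Final LEFT:  [kilo, golf, india, echo, delta, juliet]
Final RIGHT: [juliet, golf, juliet, foxtrot, delta, bravo]
i=0: L=kilo=BASE, R=juliet -> take RIGHT -> juliet
i=1: L=golf R=golf -> agree -> golf
i=2: L=india, R=juliet=BASE -> take LEFT -> india
i=3: BASE=delta L=echo R=foxtrot all differ -> CONFLICT
i=4: L=delta R=delta -> agree -> delta
i=5: BASE=alpha L=juliet R=bravo all differ -> CONFLICT
Conflict count: 2

Answer: 2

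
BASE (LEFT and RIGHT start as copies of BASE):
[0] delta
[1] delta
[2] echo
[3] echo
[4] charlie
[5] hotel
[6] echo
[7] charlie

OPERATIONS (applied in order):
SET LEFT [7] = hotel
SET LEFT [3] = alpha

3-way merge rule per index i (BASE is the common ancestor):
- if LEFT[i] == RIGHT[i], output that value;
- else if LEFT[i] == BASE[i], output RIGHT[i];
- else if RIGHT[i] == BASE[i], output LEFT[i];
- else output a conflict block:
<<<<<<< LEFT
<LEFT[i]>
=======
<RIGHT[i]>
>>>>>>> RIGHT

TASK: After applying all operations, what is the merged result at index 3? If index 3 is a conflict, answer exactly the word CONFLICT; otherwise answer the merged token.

Answer: alpha

Derivation:
Final LEFT:  [delta, delta, echo, alpha, charlie, hotel, echo, hotel]
Final RIGHT: [delta, delta, echo, echo, charlie, hotel, echo, charlie]
i=0: L=delta R=delta -> agree -> delta
i=1: L=delta R=delta -> agree -> delta
i=2: L=echo R=echo -> agree -> echo
i=3: L=alpha, R=echo=BASE -> take LEFT -> alpha
i=4: L=charlie R=charlie -> agree -> charlie
i=5: L=hotel R=hotel -> agree -> hotel
i=6: L=echo R=echo -> agree -> echo
i=7: L=hotel, R=charlie=BASE -> take LEFT -> hotel
Index 3 -> alpha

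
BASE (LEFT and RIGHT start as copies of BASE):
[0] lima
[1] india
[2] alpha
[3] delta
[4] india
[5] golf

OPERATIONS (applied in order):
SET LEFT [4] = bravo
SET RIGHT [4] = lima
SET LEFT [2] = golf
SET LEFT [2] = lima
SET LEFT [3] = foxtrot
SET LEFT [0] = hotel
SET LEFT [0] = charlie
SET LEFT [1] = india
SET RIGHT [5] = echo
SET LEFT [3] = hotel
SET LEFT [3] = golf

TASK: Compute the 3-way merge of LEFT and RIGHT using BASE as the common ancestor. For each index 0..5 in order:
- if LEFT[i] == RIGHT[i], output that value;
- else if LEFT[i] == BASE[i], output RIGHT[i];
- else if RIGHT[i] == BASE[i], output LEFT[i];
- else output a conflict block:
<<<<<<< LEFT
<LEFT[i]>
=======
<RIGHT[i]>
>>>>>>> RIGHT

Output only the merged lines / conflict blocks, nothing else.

Answer: charlie
india
lima
golf
<<<<<<< LEFT
bravo
=======
lima
>>>>>>> RIGHT
echo

Derivation:
Final LEFT:  [charlie, india, lima, golf, bravo, golf]
Final RIGHT: [lima, india, alpha, delta, lima, echo]
i=0: L=charlie, R=lima=BASE -> take LEFT -> charlie
i=1: L=india R=india -> agree -> india
i=2: L=lima, R=alpha=BASE -> take LEFT -> lima
i=3: L=golf, R=delta=BASE -> take LEFT -> golf
i=4: BASE=india L=bravo R=lima all differ -> CONFLICT
i=5: L=golf=BASE, R=echo -> take RIGHT -> echo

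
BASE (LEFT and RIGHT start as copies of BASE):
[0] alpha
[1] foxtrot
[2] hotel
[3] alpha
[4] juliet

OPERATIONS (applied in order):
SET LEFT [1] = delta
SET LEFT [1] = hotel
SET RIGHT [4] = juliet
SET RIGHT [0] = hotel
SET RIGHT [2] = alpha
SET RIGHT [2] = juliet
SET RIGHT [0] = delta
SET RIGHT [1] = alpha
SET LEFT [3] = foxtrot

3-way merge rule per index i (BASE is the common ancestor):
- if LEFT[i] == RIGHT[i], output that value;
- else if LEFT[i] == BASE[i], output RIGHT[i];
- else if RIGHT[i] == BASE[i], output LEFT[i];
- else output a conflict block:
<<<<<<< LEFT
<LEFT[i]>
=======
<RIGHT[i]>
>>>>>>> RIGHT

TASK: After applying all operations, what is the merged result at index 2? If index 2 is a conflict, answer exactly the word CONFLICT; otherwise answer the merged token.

Final LEFT:  [alpha, hotel, hotel, foxtrot, juliet]
Final RIGHT: [delta, alpha, juliet, alpha, juliet]
i=0: L=alpha=BASE, R=delta -> take RIGHT -> delta
i=1: BASE=foxtrot L=hotel R=alpha all differ -> CONFLICT
i=2: L=hotel=BASE, R=juliet -> take RIGHT -> juliet
i=3: L=foxtrot, R=alpha=BASE -> take LEFT -> foxtrot
i=4: L=juliet R=juliet -> agree -> juliet
Index 2 -> juliet

Answer: juliet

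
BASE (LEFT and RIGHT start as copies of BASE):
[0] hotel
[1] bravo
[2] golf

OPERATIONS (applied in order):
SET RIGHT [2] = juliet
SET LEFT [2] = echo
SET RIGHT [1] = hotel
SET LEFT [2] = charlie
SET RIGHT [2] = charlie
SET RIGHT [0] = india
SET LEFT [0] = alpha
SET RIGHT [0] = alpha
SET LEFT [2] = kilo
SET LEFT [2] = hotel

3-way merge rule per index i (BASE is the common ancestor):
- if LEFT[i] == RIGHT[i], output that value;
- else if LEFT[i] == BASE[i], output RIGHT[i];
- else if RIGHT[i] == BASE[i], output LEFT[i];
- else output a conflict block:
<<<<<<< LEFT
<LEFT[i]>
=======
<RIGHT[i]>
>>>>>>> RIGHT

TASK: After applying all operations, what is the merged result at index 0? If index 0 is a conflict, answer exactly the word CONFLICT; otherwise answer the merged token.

Answer: alpha

Derivation:
Final LEFT:  [alpha, bravo, hotel]
Final RIGHT: [alpha, hotel, charlie]
i=0: L=alpha R=alpha -> agree -> alpha
i=1: L=bravo=BASE, R=hotel -> take RIGHT -> hotel
i=2: BASE=golf L=hotel R=charlie all differ -> CONFLICT
Index 0 -> alpha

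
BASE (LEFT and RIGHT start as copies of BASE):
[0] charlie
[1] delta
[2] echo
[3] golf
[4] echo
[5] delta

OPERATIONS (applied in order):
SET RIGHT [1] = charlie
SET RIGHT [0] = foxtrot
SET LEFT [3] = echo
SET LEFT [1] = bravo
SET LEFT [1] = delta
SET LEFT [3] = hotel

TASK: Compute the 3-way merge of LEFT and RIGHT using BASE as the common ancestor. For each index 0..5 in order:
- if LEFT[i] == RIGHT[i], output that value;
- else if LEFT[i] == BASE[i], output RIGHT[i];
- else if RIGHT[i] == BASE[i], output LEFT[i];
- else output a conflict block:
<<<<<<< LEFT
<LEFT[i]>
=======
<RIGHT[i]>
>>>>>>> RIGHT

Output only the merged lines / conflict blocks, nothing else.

Answer: foxtrot
charlie
echo
hotel
echo
delta

Derivation:
Final LEFT:  [charlie, delta, echo, hotel, echo, delta]
Final RIGHT: [foxtrot, charlie, echo, golf, echo, delta]
i=0: L=charlie=BASE, R=foxtrot -> take RIGHT -> foxtrot
i=1: L=delta=BASE, R=charlie -> take RIGHT -> charlie
i=2: L=echo R=echo -> agree -> echo
i=3: L=hotel, R=golf=BASE -> take LEFT -> hotel
i=4: L=echo R=echo -> agree -> echo
i=5: L=delta R=delta -> agree -> delta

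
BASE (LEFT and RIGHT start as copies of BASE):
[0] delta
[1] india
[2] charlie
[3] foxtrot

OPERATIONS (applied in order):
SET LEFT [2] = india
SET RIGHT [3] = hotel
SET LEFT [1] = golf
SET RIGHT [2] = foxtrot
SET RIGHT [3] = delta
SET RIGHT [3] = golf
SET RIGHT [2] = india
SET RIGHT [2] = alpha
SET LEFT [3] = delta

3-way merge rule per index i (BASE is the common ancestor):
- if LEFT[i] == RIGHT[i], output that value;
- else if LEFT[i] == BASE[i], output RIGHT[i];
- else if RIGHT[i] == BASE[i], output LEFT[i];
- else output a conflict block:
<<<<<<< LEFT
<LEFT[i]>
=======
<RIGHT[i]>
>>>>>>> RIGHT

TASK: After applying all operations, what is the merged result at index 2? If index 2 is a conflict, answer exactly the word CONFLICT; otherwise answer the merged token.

Answer: CONFLICT

Derivation:
Final LEFT:  [delta, golf, india, delta]
Final RIGHT: [delta, india, alpha, golf]
i=0: L=delta R=delta -> agree -> delta
i=1: L=golf, R=india=BASE -> take LEFT -> golf
i=2: BASE=charlie L=india R=alpha all differ -> CONFLICT
i=3: BASE=foxtrot L=delta R=golf all differ -> CONFLICT
Index 2 -> CONFLICT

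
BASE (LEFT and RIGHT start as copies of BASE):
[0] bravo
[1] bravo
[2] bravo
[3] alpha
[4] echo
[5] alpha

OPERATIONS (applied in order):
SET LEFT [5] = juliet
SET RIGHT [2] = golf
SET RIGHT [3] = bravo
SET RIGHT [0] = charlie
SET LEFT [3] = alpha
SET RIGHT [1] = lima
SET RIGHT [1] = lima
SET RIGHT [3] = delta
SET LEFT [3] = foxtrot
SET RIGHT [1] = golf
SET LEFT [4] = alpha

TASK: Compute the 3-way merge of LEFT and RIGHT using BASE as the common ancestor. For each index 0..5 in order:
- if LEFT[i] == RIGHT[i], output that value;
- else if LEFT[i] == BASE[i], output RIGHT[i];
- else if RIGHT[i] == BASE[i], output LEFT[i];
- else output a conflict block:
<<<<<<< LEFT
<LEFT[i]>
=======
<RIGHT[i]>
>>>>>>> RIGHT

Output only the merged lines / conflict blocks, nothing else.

Answer: charlie
golf
golf
<<<<<<< LEFT
foxtrot
=======
delta
>>>>>>> RIGHT
alpha
juliet

Derivation:
Final LEFT:  [bravo, bravo, bravo, foxtrot, alpha, juliet]
Final RIGHT: [charlie, golf, golf, delta, echo, alpha]
i=0: L=bravo=BASE, R=charlie -> take RIGHT -> charlie
i=1: L=bravo=BASE, R=golf -> take RIGHT -> golf
i=2: L=bravo=BASE, R=golf -> take RIGHT -> golf
i=3: BASE=alpha L=foxtrot R=delta all differ -> CONFLICT
i=4: L=alpha, R=echo=BASE -> take LEFT -> alpha
i=5: L=juliet, R=alpha=BASE -> take LEFT -> juliet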